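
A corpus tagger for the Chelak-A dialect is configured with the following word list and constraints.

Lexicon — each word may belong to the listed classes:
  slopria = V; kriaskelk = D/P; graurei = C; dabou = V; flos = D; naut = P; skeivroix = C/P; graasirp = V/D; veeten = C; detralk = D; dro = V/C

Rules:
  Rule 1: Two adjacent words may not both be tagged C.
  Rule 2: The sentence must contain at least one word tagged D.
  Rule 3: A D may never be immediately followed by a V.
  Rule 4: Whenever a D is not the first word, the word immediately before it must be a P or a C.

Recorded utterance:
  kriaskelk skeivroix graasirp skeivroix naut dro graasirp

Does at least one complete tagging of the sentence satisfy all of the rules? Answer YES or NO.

YES

Candidates per position — 1:kriaskelk {D,P}; 2:skeivroix {C,P}; 3:graasirp {V,D}; 4:skeivroix {C,P}; 5:naut {P}; 6:dro {V,C}; 7:graasirp {V,D}.
One satisfying assignment: D P V C P V V.
Rule-by-rule: rule 1 satisfied; rule 2 satisfied; rule 3 satisfied; rule 4 satisfied.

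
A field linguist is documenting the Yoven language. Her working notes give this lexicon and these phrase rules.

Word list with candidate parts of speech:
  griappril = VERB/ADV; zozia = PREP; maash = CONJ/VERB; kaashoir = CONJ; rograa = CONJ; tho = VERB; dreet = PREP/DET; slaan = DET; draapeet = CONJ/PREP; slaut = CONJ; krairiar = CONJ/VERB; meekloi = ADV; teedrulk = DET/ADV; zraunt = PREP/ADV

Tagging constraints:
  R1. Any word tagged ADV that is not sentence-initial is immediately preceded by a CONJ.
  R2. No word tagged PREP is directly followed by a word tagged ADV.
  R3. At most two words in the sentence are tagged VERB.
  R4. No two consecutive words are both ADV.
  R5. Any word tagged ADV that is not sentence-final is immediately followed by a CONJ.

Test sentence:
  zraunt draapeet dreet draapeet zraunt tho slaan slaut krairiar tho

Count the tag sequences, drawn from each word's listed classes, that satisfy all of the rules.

12

Candidates per position — 1:zraunt {PREP,ADV}; 2:draapeet {CONJ,PREP}; 3:dreet {PREP,DET}; 4:draapeet {CONJ,PREP}; 5:zraunt {PREP,ADV}; 6:tho {VERB}; 7:slaan {DET}; 8:slaut {CONJ}; 9:krairiar {CONJ,VERB}; 10:tho {VERB}.
There are 64 candidate sequences in total.
Checking each against the rules leaves 12 sequences.
Count = 12.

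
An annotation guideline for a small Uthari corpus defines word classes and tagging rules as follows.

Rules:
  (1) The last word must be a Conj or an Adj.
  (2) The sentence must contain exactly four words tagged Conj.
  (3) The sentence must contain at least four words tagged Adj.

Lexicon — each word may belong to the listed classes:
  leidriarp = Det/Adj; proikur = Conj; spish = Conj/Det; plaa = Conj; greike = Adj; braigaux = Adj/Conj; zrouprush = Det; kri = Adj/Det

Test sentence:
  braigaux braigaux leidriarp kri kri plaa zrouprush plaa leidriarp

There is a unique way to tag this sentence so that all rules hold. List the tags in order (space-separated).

Conj Conj Adj Adj Adj Conj Det Conj Adj

Candidates per position — 1:braigaux {Adj,Conj}; 2:braigaux {Adj,Conj}; 3:leidriarp {Det,Adj}; 4:kri {Adj,Det}; 5:kri {Adj,Det}; 6:plaa {Conj}; 7:zrouprush {Det}; 8:plaa {Conj}; 9:leidriarp {Det,Adj}.
Position 1: tagging it Adj would leave rule 2 unsatisfiable, so it must be Conj.
Position 2: tagging it Adj would leave rule 2 unsatisfiable, so it must be Conj.
Position 3: tagging it Det would leave rule 3 unsatisfiable, so it must be Adj.
Position 4: tagging it Det would leave rule 3 unsatisfiable, so it must be Adj.
Position 5: tagging it Det would leave rule 3 unsatisfiable, so it must be Adj.
Position 9: tagging it Det would leave rule 1 unsatisfiable, so it must be Adj.
So the tagging must be: Conj Conj Adj Adj Adj Conj Det Conj Adj.
Check: rule 1 satisfied; rule 2 satisfied; rule 3 satisfied.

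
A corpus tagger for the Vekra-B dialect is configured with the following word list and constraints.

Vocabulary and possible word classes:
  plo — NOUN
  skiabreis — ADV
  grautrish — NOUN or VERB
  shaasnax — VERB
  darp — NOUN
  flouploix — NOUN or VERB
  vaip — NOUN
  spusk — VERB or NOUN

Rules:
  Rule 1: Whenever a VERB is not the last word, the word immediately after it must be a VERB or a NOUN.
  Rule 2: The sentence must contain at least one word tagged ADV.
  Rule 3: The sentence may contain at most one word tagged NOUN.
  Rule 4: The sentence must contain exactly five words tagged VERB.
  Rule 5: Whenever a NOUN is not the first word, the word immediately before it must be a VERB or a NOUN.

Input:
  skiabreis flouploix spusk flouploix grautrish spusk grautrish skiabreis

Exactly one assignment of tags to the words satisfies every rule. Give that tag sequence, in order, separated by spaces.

Candidates per position — 1:skiabreis {ADV}; 2:flouploix {NOUN,VERB}; 3:spusk {VERB,NOUN}; 4:flouploix {NOUN,VERB}; 5:grautrish {NOUN,VERB}; 6:spusk {VERB,NOUN}; 7:grautrish {NOUN,VERB}; 8:skiabreis {ADV}.
Position 2: NOUN is ruled out by rule 5; that leaves VERB.
Position 7: VERB is ruled out by rule 1; that leaves NOUN.
Position 3: NOUN is ruled out by rule 3; that leaves VERB.
Position 4: NOUN is ruled out by rule 3; that leaves VERB.
Position 5: NOUN is ruled out by rule 3; that leaves VERB.
Position 6: NOUN is ruled out by rule 3; that leaves VERB.
So the tagging must be: ADV VERB VERB VERB VERB VERB NOUN ADV.
Checking: rule 1 ✓; rule 2 ✓; rule 3 ✓; rule 4 ✓; rule 5 ✓.

ADV VERB VERB VERB VERB VERB NOUN ADV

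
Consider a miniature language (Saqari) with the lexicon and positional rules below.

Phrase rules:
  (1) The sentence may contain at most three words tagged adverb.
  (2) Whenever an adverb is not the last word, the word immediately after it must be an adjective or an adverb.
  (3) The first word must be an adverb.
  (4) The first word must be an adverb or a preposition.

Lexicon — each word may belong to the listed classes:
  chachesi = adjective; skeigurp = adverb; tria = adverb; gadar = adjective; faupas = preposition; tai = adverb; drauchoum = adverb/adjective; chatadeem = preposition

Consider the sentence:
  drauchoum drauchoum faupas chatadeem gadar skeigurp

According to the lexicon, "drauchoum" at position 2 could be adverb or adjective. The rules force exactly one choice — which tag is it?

adjective

Candidates per position — 1:drauchoum {adverb,adjective}; 2:drauchoum {adverb,adjective}; 3:faupas {preposition}; 4:chatadeem {preposition}; 5:gadar {adjective}; 6:skeigurp {adverb}.
Word 1 cannot be adjective — rule 3 would then fail for every completion. It is adverb.
Word 2 cannot be adverb — rule 2 would then fail for every completion. It is adjective.
The only consistent sequence is: adverb adjective preposition preposition adjective adverb.
Checking: rule 1 ✓; rule 2 ✓; rule 3 ✓; rule 4 ✓.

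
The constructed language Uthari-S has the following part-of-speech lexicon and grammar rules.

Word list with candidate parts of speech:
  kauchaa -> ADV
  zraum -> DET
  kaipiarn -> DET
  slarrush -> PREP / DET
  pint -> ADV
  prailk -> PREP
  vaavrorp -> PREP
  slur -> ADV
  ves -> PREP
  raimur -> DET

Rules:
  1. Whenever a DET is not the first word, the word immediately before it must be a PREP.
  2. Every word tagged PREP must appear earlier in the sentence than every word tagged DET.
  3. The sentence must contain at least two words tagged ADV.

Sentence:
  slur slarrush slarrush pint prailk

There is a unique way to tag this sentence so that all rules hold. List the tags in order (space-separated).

Candidates per position — 1:slur {ADV}; 2:slarrush {PREP,DET}; 3:slarrush {PREP,DET}; 4:pint {ADV}; 5:prailk {PREP}.
At position 2, choosing DET makes rule 1 impossible to satisfy; hence PREP.
At position 3, choosing DET makes rule 2 impossible to satisfy; hence PREP.
The only consistent sequence is: ADV PREP PREP ADV PREP.
Rule-by-rule: rule 1 holds; rule 2 holds; rule 3 holds.

ADV PREP PREP ADV PREP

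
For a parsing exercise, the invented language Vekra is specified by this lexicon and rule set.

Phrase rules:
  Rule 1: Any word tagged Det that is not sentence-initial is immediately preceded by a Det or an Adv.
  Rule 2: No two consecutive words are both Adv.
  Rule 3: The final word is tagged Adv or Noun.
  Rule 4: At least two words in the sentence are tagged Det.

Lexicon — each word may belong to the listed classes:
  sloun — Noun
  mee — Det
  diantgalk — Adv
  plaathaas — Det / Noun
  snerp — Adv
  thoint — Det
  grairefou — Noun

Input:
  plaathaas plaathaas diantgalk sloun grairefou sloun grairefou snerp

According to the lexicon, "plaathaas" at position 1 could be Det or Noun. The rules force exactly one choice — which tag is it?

Det

Candidates per position — 1:plaathaas {Det,Noun}; 2:plaathaas {Det,Noun}; 3:diantgalk {Adv}; 4:sloun {Noun}; 5:grairefou {Noun}; 6:sloun {Noun}; 7:grairefou {Noun}; 8:snerp {Adv}.
Position 1: tagging it Noun would leave rule 4 unsatisfiable, so it must be Det.
Position 2: tagging it Noun would leave rule 4 unsatisfiable, so it must be Det.
So the tagging must be: Det Det Adv Noun Noun Noun Noun Adv.
Verifying each rule — rule 1 satisfied; rule 2 satisfied; rule 3 satisfied; rule 4 satisfied.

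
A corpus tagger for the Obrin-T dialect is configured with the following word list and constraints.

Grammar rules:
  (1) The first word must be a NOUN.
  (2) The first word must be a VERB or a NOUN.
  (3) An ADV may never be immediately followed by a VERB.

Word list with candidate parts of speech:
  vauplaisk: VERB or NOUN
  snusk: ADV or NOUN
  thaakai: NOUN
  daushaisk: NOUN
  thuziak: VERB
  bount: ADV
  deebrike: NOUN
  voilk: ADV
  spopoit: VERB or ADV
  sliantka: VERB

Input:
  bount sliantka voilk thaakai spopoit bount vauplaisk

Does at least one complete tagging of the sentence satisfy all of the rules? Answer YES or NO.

Candidates per position — 1:bount {ADV}; 2:sliantka {VERB}; 3:voilk {ADV}; 4:thaakai {NOUN}; 5:spopoit {VERB,ADV}; 6:bount {ADV}; 7:vauplaisk {VERB,NOUN}.
Rule 1 cannot be satisfied by any choice of tags from the lexicon.
So there is no consistent tagging.

NO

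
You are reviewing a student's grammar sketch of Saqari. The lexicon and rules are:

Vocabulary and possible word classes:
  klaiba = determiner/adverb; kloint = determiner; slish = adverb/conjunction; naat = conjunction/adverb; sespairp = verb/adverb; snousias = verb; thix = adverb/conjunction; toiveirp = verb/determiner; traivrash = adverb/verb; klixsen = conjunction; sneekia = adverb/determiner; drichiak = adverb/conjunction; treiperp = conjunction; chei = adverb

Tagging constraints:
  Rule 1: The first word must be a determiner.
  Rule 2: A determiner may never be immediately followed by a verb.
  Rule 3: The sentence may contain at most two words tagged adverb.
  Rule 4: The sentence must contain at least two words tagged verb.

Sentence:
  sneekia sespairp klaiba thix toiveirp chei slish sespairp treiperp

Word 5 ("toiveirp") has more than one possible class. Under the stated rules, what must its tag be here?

verb

Candidates per position — 1:sneekia {adverb,determiner}; 2:sespairp {verb,adverb}; 3:klaiba {determiner,adverb}; 4:thix {adverb,conjunction}; 5:toiveirp {verb,determiner}; 6:chei {adverb}; 7:slish {adverb,conjunction}; 8:sespairp {verb,adverb}; 9:treiperp {conjunction}.
Position 1: tagging it adverb would leave rule 1 unsatisfiable, so it must be determiner.
Position 2: tagging it verb would leave rule 2 unsatisfiable, so it must be adverb.
Position 3: tagging it adverb would leave rule 3 unsatisfiable, so it must be determiner.
Position 4: tagging it adverb would leave rule 3 unsatisfiable, so it must be conjunction.
Position 5: tagging it determiner would leave rule 4 unsatisfiable, so it must be verb.
Position 7: tagging it adverb would leave rule 3 unsatisfiable, so it must be conjunction.
Position 8: tagging it adverb would leave rule 3 unsatisfiable, so it must be verb.
The unique satisfying tagging is: determiner adverb determiner conjunction verb adverb conjunction verb conjunction.
Verifying each rule — rule 1 ✓; rule 2 ✓; rule 3 ✓; rule 4 ✓.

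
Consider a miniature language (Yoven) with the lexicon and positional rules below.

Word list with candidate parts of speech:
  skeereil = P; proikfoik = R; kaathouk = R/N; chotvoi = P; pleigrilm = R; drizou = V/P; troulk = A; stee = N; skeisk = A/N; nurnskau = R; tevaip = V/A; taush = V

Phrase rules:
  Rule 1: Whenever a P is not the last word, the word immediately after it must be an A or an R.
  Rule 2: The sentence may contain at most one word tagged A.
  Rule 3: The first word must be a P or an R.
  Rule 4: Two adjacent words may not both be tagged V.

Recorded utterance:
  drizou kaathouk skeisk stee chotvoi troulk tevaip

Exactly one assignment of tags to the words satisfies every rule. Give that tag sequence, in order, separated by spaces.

Candidates per position — 1:drizou {V,P}; 2:kaathouk {R,N}; 3:skeisk {A,N}; 4:stee {N}; 5:chotvoi {P}; 6:troulk {A}; 7:tevaip {V,A}.
Position 1: tagging it V would leave rule 3 unsatisfiable, so it must be P.
Position 2: tagging it N would leave rule 1 unsatisfiable, so it must be R.
Position 3: tagging it A would leave rule 2 unsatisfiable, so it must be N.
Position 7: tagging it A would leave rule 2 unsatisfiable, so it must be V.
The unique satisfying tagging is: P R N N P A V.
Verifying each rule — rule 1 satisfied; rule 2 satisfied; rule 3 satisfied; rule 4 satisfied.

P R N N P A V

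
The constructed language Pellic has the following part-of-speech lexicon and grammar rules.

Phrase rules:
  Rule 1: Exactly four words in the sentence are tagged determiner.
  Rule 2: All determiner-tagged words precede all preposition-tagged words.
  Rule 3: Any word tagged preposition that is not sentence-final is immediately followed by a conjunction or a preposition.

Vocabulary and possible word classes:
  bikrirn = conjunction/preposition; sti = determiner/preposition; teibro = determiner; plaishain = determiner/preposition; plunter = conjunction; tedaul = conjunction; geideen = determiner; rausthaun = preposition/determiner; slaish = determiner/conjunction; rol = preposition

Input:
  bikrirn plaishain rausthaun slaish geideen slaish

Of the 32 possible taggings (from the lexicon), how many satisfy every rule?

2

Candidates per position — 1:bikrirn {conjunction,preposition}; 2:plaishain {determiner,preposition}; 3:rausthaun {preposition,determiner}; 4:slaish {determiner,conjunction}; 5:geideen {determiner}; 6:slaish {determiner,conjunction}.
There are 32 candidate sequences in total.
The sequences that satisfy every rule: conjunction determiner determiner determiner determiner conjunction; conjunction determiner determiner conjunction determiner determiner.
Count = 2.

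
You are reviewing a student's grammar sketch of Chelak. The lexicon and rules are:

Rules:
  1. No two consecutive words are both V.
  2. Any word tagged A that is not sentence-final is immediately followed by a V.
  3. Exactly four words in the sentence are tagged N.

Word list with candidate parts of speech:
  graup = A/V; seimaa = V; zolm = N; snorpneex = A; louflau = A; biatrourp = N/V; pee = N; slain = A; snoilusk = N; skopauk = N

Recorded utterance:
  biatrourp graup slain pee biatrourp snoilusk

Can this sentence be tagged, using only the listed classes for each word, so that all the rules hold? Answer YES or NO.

Candidates per position — 1:biatrourp {N,V}; 2:graup {A,V}; 3:slain {A}; 4:pee {N}; 5:biatrourp {N,V}; 6:snoilusk {N}.
Rule 2 cannot be satisfied by any choice of tags from the lexicon.
So there is no consistent tagging.

NO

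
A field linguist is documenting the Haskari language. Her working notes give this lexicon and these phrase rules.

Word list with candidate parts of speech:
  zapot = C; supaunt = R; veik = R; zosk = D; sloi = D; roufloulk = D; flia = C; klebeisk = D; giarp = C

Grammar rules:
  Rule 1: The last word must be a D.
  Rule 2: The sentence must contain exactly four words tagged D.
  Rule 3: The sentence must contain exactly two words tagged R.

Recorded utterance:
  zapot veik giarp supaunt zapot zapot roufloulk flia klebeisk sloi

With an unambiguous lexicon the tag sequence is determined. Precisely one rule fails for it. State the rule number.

2

Fixed tagging: C R C R C C D C D D.
Rule check: R1 pass, R2 fail, R3 pass.
Only rule 2 fails.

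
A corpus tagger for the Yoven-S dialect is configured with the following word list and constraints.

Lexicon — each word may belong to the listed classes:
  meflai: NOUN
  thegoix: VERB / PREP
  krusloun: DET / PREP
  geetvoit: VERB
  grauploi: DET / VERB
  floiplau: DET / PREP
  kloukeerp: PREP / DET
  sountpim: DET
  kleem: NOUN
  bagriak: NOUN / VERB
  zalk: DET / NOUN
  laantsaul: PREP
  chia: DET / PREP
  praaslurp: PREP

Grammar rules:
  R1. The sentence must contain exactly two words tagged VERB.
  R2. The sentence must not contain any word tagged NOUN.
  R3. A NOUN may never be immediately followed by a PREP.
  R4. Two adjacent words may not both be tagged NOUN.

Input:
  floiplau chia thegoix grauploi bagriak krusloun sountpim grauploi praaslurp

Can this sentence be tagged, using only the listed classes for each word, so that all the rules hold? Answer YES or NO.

YES

Candidates per position — 1:floiplau {DET,PREP}; 2:chia {DET,PREP}; 3:thegoix {VERB,PREP}; 4:grauploi {DET,VERB}; 5:bagriak {NOUN,VERB}; 6:krusloun {DET,PREP}; 7:sountpim {DET}; 8:grauploi {DET,VERB}; 9:praaslurp {PREP}.
One satisfying assignment: DET DET VERB DET VERB PREP DET DET PREP.
Verifying each rule — rule 1 satisfied; rule 2 satisfied; rule 3 satisfied; rule 4 satisfied.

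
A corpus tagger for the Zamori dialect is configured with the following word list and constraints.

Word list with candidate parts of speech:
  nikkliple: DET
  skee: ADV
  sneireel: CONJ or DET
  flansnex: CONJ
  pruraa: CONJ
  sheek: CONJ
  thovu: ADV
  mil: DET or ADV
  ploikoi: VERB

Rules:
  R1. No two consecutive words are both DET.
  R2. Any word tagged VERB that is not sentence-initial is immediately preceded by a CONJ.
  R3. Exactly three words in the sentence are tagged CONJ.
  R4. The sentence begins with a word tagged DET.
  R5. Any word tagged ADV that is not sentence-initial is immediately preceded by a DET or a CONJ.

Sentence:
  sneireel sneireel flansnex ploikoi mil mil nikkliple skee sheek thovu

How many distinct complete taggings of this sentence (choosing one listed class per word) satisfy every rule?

Candidates per position — 1:sneireel {CONJ,DET}; 2:sneireel {CONJ,DET}; 3:flansnex {CONJ}; 4:ploikoi {VERB}; 5:mil {DET,ADV}; 6:mil {DET,ADV}; 7:nikkliple {DET}; 8:skee {ADV}; 9:sheek {CONJ}; 10:thovu {ADV}.
There are 16 candidate sequences in total.
The sequences that satisfy every rule: DET CONJ CONJ VERB DET ADV DET ADV CONJ ADV.
Count = 1.

1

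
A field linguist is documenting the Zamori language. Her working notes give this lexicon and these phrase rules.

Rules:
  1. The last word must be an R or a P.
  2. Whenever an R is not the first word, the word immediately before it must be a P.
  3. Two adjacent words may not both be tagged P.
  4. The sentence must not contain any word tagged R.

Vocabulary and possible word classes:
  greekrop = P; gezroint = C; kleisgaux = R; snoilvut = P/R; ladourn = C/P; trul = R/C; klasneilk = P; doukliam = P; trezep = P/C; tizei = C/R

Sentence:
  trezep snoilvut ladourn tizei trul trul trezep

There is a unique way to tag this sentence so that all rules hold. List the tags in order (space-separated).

C P C C C C P

Candidates per position — 1:trezep {P,C}; 2:snoilvut {P,R}; 3:ladourn {C,P}; 4:tizei {C,R}; 5:trul {R,C}; 6:trul {R,C}; 7:trezep {P,C}.
Position 2: tagging it R would leave rule 4 unsatisfiable, so it must be P.
Position 3: tagging it P would leave rule 3 unsatisfiable, so it must be C.
Position 4: tagging it R would leave rule 2 unsatisfiable, so it must be C.
Position 5: tagging it R would leave rule 2 unsatisfiable, so it must be C.
Position 6: tagging it R would leave rule 2 unsatisfiable, so it must be C.
Position 7: tagging it C would leave rule 1 unsatisfiable, so it must be P.
Position 1: tagging it P would leave rule 3 unsatisfiable, so it must be C.
The only consistent sequence is: C P C C C C P.
Checking: rule 1 ✓; rule 2 ✓; rule 3 ✓; rule 4 ✓.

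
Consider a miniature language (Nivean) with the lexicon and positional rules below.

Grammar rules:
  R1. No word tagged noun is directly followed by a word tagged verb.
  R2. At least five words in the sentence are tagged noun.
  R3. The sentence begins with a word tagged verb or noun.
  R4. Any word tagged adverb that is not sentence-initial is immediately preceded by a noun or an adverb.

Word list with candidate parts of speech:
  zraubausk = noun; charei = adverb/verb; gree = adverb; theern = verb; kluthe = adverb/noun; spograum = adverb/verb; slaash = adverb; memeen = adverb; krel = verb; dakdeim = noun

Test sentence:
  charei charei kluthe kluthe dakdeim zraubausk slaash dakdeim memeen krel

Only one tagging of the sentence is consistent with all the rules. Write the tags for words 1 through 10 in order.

verb verb noun noun noun noun adverb noun adverb verb

Candidates per position — 1:charei {adverb,verb}; 2:charei {adverb,verb}; 3:kluthe {adverb,noun}; 4:kluthe {adverb,noun}; 5:dakdeim {noun}; 6:zraubausk {noun}; 7:slaash {adverb}; 8:dakdeim {noun}; 9:memeen {adverb}; 10:krel {verb}.
Position 1: tagging it adverb would leave rule 3 unsatisfiable, so it must be verb.
Position 2: tagging it adverb would leave rule 4 unsatisfiable, so it must be verb.
Position 3: tagging it adverb would leave rule 2 unsatisfiable, so it must be noun.
Position 4: tagging it adverb would leave rule 2 unsatisfiable, so it must be noun.
So the tagging must be: verb verb noun noun noun noun adverb noun adverb verb.
Rule-by-rule: rule 1 ✓; rule 2 ✓; rule 3 ✓; rule 4 ✓.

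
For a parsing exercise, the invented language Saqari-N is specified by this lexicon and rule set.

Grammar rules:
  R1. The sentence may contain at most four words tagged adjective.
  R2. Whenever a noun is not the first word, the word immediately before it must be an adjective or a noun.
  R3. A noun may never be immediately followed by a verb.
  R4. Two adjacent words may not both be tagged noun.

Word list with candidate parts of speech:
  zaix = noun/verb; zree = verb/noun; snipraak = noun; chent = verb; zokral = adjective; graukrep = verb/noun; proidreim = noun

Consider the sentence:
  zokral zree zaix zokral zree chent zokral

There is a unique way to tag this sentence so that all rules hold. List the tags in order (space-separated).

adjective verb verb adjective verb verb adjective

Candidates per position — 1:zokral {adjective}; 2:zree {verb,noun}; 3:zaix {noun,verb}; 4:zokral {adjective}; 5:zree {verb,noun}; 6:chent {verb}; 7:zokral {adjective}.
If word 5 were noun, no tagging could satisfy rule 3; so word 5 is verb.
The remaining ambiguous positions (2, 3) are resolved jointly — only one combination satisfies every rule.
So the tagging must be: adjective verb verb adjective verb verb adjective.
Checking: rule 1 holds; rule 2 holds; rule 3 holds; rule 4 holds.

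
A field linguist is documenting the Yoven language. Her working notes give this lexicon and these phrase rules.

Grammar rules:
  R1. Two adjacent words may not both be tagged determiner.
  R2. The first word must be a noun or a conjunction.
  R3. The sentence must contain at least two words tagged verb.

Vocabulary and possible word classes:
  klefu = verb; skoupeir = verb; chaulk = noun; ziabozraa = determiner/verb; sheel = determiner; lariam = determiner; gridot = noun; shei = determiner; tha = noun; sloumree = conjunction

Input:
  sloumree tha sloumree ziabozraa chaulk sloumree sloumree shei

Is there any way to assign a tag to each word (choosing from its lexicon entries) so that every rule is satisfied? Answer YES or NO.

NO

Candidates per position — 1:sloumree {conjunction}; 2:tha {noun}; 3:sloumree {conjunction}; 4:ziabozraa {determiner,verb}; 5:chaulk {noun}; 6:sloumree {conjunction}; 7:sloumree {conjunction}; 8:shei {determiner}.
Rule 3 cannot be satisfied by any choice of tags from the lexicon.
So there is no consistent tagging.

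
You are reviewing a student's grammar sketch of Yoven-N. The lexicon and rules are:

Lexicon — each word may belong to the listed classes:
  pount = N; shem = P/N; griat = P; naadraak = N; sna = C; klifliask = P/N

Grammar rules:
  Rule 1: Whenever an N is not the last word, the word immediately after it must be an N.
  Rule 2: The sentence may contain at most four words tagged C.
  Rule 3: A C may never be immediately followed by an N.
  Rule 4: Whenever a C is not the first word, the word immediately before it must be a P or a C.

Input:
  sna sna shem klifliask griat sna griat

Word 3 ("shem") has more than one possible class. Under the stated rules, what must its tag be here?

P

Candidates per position — 1:sna {C}; 2:sna {C}; 3:shem {P,N}; 4:klifliask {P,N}; 5:griat {P}; 6:sna {C}; 7:griat {P}.
Position 3: tagging it N would leave rule 1 unsatisfiable, so it must be P.
Position 4: tagging it N would leave rule 1 unsatisfiable, so it must be P.
The unique satisfying tagging is: C C P P P C P.
Check: rule 1 ok; rule 2 ok; rule 3 ok; rule 4 ok.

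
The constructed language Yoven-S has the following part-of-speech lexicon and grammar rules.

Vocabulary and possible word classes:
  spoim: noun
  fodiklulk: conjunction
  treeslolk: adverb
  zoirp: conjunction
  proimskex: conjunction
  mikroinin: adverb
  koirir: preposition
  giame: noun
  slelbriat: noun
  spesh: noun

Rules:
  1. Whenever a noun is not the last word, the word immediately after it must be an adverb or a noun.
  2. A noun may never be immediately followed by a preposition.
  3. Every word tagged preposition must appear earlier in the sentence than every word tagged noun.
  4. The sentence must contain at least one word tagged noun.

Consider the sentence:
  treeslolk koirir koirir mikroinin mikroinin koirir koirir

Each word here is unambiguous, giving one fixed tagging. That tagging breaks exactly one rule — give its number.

Fixed tagging: adverb preposition preposition adverb adverb preposition preposition.
Applying the rules: R1 pass, R2 pass, R3 pass, R4 fail.
Only rule 4 fails.

4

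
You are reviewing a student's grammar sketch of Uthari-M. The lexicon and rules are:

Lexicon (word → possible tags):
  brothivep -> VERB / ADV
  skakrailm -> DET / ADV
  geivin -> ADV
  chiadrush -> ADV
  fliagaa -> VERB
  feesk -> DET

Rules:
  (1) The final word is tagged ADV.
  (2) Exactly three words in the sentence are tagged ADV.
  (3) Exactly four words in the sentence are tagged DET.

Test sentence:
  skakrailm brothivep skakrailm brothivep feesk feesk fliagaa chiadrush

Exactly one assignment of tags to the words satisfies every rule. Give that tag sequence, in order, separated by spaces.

DET ADV DET ADV DET DET VERB ADV

Candidates per position — 1:skakrailm {DET,ADV}; 2:brothivep {VERB,ADV}; 3:skakrailm {DET,ADV}; 4:brothivep {VERB,ADV}; 5:feesk {DET}; 6:feesk {DET}; 7:fliagaa {VERB}; 8:chiadrush {ADV}.
Position 1: tagging it ADV would leave rule 3 unsatisfiable, so it must be DET.
Position 3: tagging it ADV would leave rule 3 unsatisfiable, so it must be DET.
Position 4: tagging it VERB would leave rule 2 unsatisfiable, so it must be ADV.
Position 2: tagging it VERB would leave rule 2 unsatisfiable, so it must be ADV.
That leaves exactly one tagging: DET ADV DET ADV DET DET VERB ADV.
Check: rule 1 satisfied; rule 2 satisfied; rule 3 satisfied.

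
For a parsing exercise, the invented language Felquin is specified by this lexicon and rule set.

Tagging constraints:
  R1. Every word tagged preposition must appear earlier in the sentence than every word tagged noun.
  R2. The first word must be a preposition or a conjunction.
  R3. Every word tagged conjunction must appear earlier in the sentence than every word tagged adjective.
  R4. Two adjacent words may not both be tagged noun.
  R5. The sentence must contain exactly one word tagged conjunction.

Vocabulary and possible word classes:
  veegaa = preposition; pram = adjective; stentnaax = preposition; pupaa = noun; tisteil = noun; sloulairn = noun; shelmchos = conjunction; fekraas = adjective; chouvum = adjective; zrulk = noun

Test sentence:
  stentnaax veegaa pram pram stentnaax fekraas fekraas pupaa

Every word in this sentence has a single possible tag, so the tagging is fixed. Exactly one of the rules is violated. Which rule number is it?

5

Fixed tagging: preposition preposition adjective adjective preposition adjective adjective noun.
Checking each rule: R1 holds, R2 holds, R3 holds, R4 holds, R5 violated.
Only rule 5 fails.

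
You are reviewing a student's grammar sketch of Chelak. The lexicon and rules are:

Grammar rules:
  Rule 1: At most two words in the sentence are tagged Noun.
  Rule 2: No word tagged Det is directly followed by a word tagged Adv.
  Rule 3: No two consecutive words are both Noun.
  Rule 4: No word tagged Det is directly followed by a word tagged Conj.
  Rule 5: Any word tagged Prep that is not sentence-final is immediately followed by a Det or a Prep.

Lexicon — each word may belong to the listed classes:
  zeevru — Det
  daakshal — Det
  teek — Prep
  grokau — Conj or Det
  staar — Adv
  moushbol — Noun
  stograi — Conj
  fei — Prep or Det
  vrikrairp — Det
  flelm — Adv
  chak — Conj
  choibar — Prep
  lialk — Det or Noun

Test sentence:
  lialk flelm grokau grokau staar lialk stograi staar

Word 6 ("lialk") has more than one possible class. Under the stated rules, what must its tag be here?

Noun

Candidates per position — 1:lialk {Det,Noun}; 2:flelm {Adv}; 3:grokau {Conj,Det}; 4:grokau {Conj,Det}; 5:staar {Adv}; 6:lialk {Det,Noun}; 7:stograi {Conj}; 8:staar {Adv}.
At position 1, choosing Det makes rule 2 impossible to satisfy; hence Noun.
At position 4, choosing Det makes rule 2 impossible to satisfy; hence Conj.
At position 6, choosing Det makes rule 4 impossible to satisfy; hence Noun.
At position 3, choosing Det makes rule 4 impossible to satisfy; hence Conj.
The only consistent sequence is: Noun Adv Conj Conj Adv Noun Conj Adv.
Check: rule 1 satisfied; rule 2 satisfied; rule 3 satisfied; rule 4 satisfied; rule 5 satisfied.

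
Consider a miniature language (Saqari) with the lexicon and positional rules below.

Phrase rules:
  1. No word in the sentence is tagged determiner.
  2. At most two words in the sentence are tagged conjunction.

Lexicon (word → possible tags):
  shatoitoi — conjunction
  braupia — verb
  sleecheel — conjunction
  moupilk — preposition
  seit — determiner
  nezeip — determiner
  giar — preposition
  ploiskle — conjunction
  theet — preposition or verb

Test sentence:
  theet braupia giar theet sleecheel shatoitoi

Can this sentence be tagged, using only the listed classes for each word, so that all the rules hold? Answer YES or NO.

Candidates per position — 1:theet {preposition,verb}; 2:braupia {verb}; 3:giar {preposition}; 4:theet {preposition,verb}; 5:sleecheel {conjunction}; 6:shatoitoi {conjunction}.
One satisfying assignment: verb verb preposition preposition conjunction conjunction.
Verifying each rule — rule 1 ✓; rule 2 ✓.

YES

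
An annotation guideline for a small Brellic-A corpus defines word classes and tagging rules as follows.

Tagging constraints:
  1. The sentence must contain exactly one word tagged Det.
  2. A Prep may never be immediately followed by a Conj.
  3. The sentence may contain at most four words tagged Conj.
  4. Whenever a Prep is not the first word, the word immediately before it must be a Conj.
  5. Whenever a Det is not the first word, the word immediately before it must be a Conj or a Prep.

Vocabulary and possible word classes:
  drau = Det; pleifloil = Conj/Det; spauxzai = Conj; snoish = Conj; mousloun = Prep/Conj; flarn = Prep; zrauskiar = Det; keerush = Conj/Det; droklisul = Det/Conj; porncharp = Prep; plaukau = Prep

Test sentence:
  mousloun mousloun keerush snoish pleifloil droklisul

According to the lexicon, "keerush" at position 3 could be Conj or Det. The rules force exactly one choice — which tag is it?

Det

Candidates per position — 1:mousloun {Prep,Conj}; 2:mousloun {Prep,Conj}; 3:keerush {Conj,Det}; 4:snoish {Conj}; 5:pleifloil {Conj,Det}; 6:droklisul {Det,Conj}.
Position 3: the remaining choice is settled jointly with positions 1, 2, 5, 6 — only Det at position 3 is part of a tagging that satisfies every rule.
That leaves exactly one tagging: Conj Prep Det Conj Conj Conj.
Check: rule 1 satisfied; rule 2 satisfied; rule 3 satisfied; rule 4 satisfied; rule 5 satisfied.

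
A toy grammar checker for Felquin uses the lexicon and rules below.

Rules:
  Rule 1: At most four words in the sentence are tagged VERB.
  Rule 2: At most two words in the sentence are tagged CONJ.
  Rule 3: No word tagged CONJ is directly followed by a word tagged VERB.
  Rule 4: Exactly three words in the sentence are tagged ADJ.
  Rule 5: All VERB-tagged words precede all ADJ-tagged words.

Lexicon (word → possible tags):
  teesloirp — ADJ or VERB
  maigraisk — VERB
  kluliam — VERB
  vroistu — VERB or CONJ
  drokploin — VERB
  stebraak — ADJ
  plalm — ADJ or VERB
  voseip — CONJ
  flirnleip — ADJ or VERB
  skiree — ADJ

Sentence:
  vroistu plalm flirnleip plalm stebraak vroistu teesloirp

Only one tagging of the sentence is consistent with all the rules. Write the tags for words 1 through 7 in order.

VERB VERB VERB ADJ ADJ CONJ ADJ

Candidates per position — 1:vroistu {VERB,CONJ}; 2:plalm {ADJ,VERB}; 3:flirnleip {ADJ,VERB}; 4:plalm {ADJ,VERB}; 5:stebraak {ADJ}; 6:vroistu {VERB,CONJ}; 7:teesloirp {ADJ,VERB}.
Position 6: tagging it VERB would leave rule 5 unsatisfiable, so it must be CONJ.
Position 7: tagging it VERB would leave rule 3 unsatisfiable, so it must be ADJ.
The remaining ambiguous positions (1, 2, 3, 4) are resolved jointly — only one combination satisfies every rule.
The only consistent sequence is: VERB VERB VERB ADJ ADJ CONJ ADJ.
Rule-by-rule: rule 1 satisfied; rule 2 satisfied; rule 3 satisfied; rule 4 satisfied; rule 5 satisfied.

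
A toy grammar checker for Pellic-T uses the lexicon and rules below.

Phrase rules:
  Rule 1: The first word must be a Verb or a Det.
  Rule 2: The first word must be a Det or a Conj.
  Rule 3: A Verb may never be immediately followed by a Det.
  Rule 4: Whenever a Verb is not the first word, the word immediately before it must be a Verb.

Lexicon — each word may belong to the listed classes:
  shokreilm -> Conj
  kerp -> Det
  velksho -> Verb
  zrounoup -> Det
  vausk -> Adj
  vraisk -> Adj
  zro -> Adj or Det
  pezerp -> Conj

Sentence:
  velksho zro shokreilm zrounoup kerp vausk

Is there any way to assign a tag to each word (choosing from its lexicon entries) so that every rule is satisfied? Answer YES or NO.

Candidates per position — 1:velksho {Verb}; 2:zro {Adj,Det}; 3:shokreilm {Conj}; 4:zrounoup {Det}; 5:kerp {Det}; 6:vausk {Adj}.
Rule 2 cannot be satisfied by any choice of tags from the lexicon.
So there is no consistent tagging.

NO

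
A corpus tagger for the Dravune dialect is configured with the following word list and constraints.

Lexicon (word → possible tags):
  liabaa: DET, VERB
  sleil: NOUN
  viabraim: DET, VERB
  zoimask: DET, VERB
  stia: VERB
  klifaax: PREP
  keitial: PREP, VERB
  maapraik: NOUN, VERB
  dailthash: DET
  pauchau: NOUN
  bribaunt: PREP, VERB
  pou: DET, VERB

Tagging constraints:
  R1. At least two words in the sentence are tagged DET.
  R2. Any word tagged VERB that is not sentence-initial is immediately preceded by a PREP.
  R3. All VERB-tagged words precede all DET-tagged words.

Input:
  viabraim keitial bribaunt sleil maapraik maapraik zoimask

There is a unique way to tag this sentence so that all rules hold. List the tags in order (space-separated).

DET PREP PREP NOUN NOUN NOUN DET

Candidates per position — 1:viabraim {DET,VERB}; 2:keitial {PREP,VERB}; 3:bribaunt {PREP,VERB}; 4:sleil {NOUN}; 5:maapraik {NOUN,VERB}; 6:maapraik {NOUN,VERB}; 7:zoimask {DET,VERB}.
Position 1: tagging it VERB would leave rule 1 unsatisfiable, so it must be DET.
Position 2: tagging it VERB would leave rule 2 unsatisfiable, so it must be PREP.
Position 3: tagging it VERB would leave rule 3 unsatisfiable, so it must be PREP.
Position 5: tagging it VERB would leave rule 2 unsatisfiable, so it must be NOUN.
Position 6: tagging it VERB would leave rule 2 unsatisfiable, so it must be NOUN.
Position 7: tagging it VERB would leave rule 1 unsatisfiable, so it must be DET.
The unique satisfying tagging is: DET PREP PREP NOUN NOUN NOUN DET.
Checking: rule 1 ✓; rule 2 ✓; rule 3 ✓.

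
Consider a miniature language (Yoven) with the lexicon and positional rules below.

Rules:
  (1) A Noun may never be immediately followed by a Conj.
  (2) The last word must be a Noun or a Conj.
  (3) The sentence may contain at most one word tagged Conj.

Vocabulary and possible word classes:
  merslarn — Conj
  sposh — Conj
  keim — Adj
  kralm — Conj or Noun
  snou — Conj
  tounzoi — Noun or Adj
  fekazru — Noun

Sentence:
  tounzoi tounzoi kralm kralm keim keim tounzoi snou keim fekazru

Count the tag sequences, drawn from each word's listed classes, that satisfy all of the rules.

Candidates per position — 1:tounzoi {Noun,Adj}; 2:tounzoi {Noun,Adj}; 3:kralm {Conj,Noun}; 4:kralm {Conj,Noun}; 5:keim {Adj}; 6:keim {Adj}; 7:tounzoi {Noun,Adj}; 8:snou {Conj}; 9:keim {Adj}; 10:fekazru {Noun}.
There are 32 candidate sequences in total.
The sequences that satisfy every rule: Noun Noun Noun Noun Adj Adj Adj Conj Adj Noun; Noun Adj Noun Noun Adj Adj Adj Conj Adj Noun; Adj Noun Noun Noun Adj Adj Adj Conj Adj Noun; Adj Adj Noun Noun Adj Adj Adj Conj Adj Noun.
Count = 4.

4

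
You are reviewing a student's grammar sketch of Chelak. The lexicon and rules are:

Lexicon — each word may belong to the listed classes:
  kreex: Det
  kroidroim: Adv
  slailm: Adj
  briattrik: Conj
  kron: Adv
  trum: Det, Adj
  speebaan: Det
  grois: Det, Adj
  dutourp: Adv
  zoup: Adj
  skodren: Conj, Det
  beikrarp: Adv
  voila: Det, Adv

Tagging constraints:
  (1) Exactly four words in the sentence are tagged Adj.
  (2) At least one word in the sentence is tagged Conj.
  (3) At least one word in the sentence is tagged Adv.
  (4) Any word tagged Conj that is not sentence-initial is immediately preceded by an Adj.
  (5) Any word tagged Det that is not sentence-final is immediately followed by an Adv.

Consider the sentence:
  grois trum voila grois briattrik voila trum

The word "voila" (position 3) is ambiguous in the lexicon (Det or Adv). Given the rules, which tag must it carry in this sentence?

Candidates per position — 1:grois {Det,Adj}; 2:trum {Det,Adj}; 3:voila {Det,Adv}; 4:grois {Det,Adj}; 5:briattrik {Conj}; 6:voila {Det,Adv}; 7:trum {Det,Adj}.
Position 1: Det is ruled out by rule 1; that leaves Adj.
Position 2: Det is ruled out by rule 1; that leaves Adj.
Position 3: Det is ruled out by rule 5; that leaves Adv.
Position 4: Det is ruled out by rule 1; that leaves Adj.
Position 6: Det is ruled out by rule 5; that leaves Adv.
Position 7: Det is ruled out by rule 1; that leaves Adj.
So the tagging must be: Adj Adj Adv Adj Conj Adv Adj.
Verifying each rule — rule 1 ok; rule 2 ok; rule 3 ok; rule 4 ok; rule 5 ok.

Adv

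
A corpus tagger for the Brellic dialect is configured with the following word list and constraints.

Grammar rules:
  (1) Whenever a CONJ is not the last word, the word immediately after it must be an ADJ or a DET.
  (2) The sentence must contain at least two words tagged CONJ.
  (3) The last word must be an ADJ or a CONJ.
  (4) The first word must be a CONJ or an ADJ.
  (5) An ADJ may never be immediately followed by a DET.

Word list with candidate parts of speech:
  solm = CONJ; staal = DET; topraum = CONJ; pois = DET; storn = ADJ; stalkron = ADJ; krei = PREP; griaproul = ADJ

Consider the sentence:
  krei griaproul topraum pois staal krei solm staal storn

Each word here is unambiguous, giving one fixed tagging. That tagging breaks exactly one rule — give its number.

4

Fixed tagging: PREP ADJ CONJ DET DET PREP CONJ DET ADJ.
Applying the rules: R1 ✓, R2 ✓, R3 ✓, R4 ✗, R5 ✓.
Only rule 4 fails.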